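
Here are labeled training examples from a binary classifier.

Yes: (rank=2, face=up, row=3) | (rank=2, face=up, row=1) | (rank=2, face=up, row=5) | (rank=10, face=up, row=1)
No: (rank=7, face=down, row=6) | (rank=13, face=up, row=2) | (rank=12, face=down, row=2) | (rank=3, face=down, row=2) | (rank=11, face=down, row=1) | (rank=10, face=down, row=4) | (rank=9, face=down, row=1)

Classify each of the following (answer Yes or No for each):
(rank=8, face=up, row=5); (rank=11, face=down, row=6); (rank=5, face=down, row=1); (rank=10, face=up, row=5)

Yes, No, No, Yes

The pattern is that an item is 'Yes' exactly when: face is up AND rank ≤ 10.
(rank=8, face=up, row=5): face is up, rank = 8, fits → Yes. (rank=11, face=down, row=6): face is down, rank = 11, doesn't match → No. (rank=5, face=down, row=1): face is down, rank = 5, doesn't match → No. (rank=10, face=up, row=5): face is up, rank = 10, fits → Yes.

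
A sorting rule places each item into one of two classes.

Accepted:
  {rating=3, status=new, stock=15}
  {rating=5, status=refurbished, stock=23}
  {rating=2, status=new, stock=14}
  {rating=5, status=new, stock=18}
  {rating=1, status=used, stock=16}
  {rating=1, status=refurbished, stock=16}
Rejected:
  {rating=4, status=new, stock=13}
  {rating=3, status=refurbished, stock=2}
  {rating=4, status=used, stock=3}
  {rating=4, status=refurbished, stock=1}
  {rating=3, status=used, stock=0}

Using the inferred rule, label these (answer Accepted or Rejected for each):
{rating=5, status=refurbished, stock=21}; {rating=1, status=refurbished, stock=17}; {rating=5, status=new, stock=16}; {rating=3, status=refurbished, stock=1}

The common property of the 'Accepted' items is: stock ≥ 14. No 'Rejected' item has it.
Accepted: {rating=5, status=refurbished, stock=21}, since stock = 21. Accepted: {rating=1, status=refurbished, stock=17}, since stock = 17. Accepted: {rating=5, status=new, stock=16}, since stock = 16. Rejected: {rating=3, status=refurbished, stock=1}, since stock = 1.

Accepted, Accepted, Accepted, Rejected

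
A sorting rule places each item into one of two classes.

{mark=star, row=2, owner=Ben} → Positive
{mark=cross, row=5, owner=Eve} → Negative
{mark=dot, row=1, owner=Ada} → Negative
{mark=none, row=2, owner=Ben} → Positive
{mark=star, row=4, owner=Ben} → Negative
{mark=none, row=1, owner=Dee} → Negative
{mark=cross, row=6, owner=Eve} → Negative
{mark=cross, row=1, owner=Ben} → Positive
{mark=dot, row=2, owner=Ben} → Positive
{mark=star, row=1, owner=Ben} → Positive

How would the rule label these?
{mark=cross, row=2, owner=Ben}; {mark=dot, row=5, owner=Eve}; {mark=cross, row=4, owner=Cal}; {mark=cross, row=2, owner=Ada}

Positive, Negative, Negative, Negative

The common property of the 'Positive' items is: owner is Ben AND row ≤ 2. No 'Negative' item has it.
{mark=cross, row=2, owner=Ben} → owner is Ben, row = 2 → Positive. {mark=dot, row=5, owner=Eve} → owner is Eve, row = 5 → Negative. {mark=cross, row=4, owner=Cal} → owner is Cal, row = 4 → Negative. {mark=cross, row=2, owner=Ada} → owner is Ada, row = 2 → Negative.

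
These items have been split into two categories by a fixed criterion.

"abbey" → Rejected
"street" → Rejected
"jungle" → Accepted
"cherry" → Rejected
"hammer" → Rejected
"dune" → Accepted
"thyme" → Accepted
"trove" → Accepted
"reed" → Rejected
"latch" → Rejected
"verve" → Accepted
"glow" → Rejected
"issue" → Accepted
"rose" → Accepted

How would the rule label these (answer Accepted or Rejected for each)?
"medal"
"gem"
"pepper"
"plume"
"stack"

Every 'Accepted' example satisfies: ends with 'e'. None of the 'Rejected' examples do.
Rejected: "medal", since ends with 'l'.
Rejected: "gem", since ends with 'm'.
Rejected: "pepper", since ends with 'r'.
Accepted: "plume", since ends with 'e'.
Rejected: "stack", since ends with 'k'.

Rejected, Rejected, Rejected, Accepted, Rejected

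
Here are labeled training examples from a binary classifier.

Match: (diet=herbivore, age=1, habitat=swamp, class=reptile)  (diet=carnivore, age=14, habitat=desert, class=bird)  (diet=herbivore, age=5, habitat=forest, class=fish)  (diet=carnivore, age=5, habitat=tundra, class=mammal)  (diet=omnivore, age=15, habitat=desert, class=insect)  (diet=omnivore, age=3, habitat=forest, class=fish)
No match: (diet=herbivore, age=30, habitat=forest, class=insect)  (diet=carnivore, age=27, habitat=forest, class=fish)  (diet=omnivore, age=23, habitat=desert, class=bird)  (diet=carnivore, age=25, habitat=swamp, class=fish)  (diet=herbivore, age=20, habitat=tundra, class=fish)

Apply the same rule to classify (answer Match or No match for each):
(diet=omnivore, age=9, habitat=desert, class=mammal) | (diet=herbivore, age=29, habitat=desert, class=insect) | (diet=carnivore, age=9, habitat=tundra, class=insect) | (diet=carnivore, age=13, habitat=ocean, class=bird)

The common property of the 'Match' items is: age ≤ 15. No 'No match' item has it.

Match, No match, Match, Match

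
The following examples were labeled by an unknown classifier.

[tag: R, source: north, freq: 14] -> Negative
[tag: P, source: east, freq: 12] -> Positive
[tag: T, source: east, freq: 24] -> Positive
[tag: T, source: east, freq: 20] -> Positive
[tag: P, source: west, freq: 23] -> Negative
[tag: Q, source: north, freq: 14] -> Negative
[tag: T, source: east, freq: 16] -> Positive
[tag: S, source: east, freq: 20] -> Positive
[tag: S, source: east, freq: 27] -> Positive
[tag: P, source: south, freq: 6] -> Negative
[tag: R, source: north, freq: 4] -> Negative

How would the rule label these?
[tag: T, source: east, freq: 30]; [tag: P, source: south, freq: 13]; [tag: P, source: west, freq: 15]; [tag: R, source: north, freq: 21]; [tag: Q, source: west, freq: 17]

Positive, Negative, Negative, Negative, Negative

Rule: source is east. This holds for each 'Positive' example and fails for each 'Negative' one.
Positive: [tag: T, source: east, freq: 30], since source is east.
Negative: [tag: P, source: south, freq: 13], since source is south.
Negative: [tag: P, source: west, freq: 15], since source is west.
Negative: [tag: R, source: north, freq: 21], since source is north.
Negative: [tag: Q, source: west, freq: 17], since source is west.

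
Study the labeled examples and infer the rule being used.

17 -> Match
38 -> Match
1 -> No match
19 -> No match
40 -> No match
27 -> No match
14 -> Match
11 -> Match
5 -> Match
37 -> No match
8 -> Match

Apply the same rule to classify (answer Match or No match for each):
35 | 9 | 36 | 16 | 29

Match, No match, No match, No match, Match

Every 'Match' example satisfies: ≡ 2 (mod 3). None of the 'No match' examples do.
35 — 35 mod 3 = 2, hence Match. 9 — 9 mod 3 = 0, hence No match. 36 — 36 mod 3 = 0, hence No match. 16 — 16 mod 3 = 1, hence No match. 29 — 29 mod 3 = 2, hence Match.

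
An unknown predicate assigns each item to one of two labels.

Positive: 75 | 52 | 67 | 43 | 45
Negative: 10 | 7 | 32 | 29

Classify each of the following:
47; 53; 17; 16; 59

Positive, Positive, Negative, Negative, Positive

The simplest hypothesis consistent with all the labels is: at least 43.
47 — 47 ≥ 43, hence Positive. 53 — 53 ≥ 43, hence Positive. 17 — 17 < 43, hence Negative. 16 — 16 < 43, hence Negative. 59 — 59 ≥ 43, hence Positive.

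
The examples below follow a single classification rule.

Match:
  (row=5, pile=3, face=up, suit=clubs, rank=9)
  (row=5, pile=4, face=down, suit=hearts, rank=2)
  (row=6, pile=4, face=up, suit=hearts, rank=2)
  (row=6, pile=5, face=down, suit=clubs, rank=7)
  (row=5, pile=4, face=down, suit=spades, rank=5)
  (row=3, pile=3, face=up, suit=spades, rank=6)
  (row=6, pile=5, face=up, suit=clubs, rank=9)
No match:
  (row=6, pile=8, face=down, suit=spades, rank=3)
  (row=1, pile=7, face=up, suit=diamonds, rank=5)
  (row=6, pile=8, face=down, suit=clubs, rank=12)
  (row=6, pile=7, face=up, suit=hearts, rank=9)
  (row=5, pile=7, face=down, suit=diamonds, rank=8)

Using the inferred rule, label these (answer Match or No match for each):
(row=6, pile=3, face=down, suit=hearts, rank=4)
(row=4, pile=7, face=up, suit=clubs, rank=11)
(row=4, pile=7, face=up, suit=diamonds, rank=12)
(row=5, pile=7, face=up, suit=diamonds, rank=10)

Match, No match, No match, No match

The rule appears to be: pile ≤ 5.
(row=6, pile=3, face=down, suit=hearts, rank=4): pile = 3, passes → Match.
(row=4, pile=7, face=up, suit=clubs, rank=11): pile = 7, fails this test → No match.
(row=4, pile=7, face=up, suit=diamonds, rank=12): pile = 7, fails this test → No match.
(row=5, pile=7, face=up, suit=diamonds, rank=10): pile = 7, fails this test → No match.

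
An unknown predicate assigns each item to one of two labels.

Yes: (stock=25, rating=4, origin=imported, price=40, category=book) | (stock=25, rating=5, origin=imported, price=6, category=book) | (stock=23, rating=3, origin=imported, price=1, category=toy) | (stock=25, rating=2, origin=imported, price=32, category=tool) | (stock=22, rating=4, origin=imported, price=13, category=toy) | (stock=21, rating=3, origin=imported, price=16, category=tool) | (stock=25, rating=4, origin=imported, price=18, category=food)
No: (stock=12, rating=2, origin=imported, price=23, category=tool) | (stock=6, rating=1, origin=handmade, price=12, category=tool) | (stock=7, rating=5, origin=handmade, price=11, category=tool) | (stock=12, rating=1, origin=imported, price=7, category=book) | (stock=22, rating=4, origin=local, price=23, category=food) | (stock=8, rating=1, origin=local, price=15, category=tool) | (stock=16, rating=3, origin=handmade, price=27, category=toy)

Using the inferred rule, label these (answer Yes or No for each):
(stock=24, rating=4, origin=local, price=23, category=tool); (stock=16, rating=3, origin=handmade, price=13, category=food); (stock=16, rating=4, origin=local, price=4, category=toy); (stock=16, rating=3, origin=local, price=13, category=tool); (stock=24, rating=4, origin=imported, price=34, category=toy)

No, No, No, No, Yes

One predicate separates the groups cleanly: origin is imported AND stock ≥ 16.
(stock=24, rating=4, origin=local, price=23, category=tool): No (origin is local, stock = 24). (stock=16, rating=3, origin=handmade, price=13, category=food): No (origin is handmade, stock = 16). (stock=16, rating=4, origin=local, price=4, category=toy): No (origin is local, stock = 16). (stock=16, rating=3, origin=local, price=13, category=tool): No (origin is local, stock = 16). (stock=24, rating=4, origin=imported, price=34, category=toy): Yes (origin is imported, stock = 24).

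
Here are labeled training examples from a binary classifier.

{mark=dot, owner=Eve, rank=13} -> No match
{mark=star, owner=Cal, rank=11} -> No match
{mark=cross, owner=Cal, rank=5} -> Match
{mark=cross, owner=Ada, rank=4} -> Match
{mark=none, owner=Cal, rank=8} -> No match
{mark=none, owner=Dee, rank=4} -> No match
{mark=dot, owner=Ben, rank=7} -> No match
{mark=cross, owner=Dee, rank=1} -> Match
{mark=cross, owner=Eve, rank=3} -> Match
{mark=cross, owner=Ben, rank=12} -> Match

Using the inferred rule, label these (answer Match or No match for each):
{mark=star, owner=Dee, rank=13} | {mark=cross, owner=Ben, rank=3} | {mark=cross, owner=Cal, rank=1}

No match, Match, Match

The rule appears to be: mark is cross.
{mark=star, owner=Dee, rank=13}: No match (mark is star). {mark=cross, owner=Ben, rank=3}: Match (mark is cross). {mark=cross, owner=Cal, rank=1}: Match (mark is cross).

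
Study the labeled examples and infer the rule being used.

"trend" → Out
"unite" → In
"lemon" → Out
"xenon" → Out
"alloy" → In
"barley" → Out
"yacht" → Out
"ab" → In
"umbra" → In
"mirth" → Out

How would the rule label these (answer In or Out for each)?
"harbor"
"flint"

Out, Out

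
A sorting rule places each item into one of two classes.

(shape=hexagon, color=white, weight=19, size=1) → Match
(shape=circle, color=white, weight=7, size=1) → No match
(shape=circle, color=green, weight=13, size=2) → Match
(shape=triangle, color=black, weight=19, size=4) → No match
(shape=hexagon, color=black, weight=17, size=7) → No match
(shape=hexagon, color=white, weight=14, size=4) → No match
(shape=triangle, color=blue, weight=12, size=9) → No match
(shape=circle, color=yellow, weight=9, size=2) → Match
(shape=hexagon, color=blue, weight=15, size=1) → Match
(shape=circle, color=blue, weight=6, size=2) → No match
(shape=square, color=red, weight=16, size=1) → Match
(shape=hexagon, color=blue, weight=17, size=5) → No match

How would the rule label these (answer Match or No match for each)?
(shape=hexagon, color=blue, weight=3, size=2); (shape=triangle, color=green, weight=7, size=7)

No match, No match

One predicate separates the groups cleanly: weight ≥ 9 AND size ≤ 2.
(shape=hexagon, color=blue, weight=3, size=2): weight = 3, size = 2 — does not fit, so No match. (shape=triangle, color=green, weight=7, size=7): weight = 7, size = 7 — does not fit, so No match.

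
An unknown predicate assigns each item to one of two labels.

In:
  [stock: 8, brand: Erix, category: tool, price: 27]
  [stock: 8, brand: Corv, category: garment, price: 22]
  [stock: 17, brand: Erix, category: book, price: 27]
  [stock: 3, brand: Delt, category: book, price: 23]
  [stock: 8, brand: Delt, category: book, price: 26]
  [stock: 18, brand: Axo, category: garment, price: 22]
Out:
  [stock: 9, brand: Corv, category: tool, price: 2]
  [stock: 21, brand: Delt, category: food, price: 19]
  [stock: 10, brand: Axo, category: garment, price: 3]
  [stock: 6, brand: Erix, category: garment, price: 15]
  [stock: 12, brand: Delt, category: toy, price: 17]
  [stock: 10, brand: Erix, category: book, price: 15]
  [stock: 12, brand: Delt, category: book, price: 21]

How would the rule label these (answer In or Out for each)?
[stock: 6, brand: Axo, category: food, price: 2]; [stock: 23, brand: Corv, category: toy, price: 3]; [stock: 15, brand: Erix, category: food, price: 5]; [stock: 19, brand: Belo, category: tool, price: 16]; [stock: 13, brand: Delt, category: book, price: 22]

Out, Out, Out, Out, In

The pattern is that an item is 'In' exactly when: price ≥ 22.
[stock: 6, brand: Axo, category: food, price: 2]: price = 2 — doesn't qualify, so Out. [stock: 23, brand: Corv, category: toy, price: 3]: price = 3 — doesn't qualify, so Out. [stock: 15, brand: Erix, category: food, price: 5]: price = 5 — doesn't qualify, so Out. [stock: 19, brand: Belo, category: tool, price: 16]: price = 16 — doesn't qualify, so Out. [stock: 13, brand: Delt, category: book, price: 22]: price = 22 — matches, so In.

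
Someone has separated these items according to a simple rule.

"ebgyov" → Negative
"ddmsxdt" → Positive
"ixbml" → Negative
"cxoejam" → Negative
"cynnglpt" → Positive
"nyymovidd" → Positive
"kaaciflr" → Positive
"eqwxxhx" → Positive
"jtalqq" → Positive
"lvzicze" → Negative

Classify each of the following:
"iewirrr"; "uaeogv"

The classifier is using: has a double letter.
"iewirrr" → 'rr' doubled → Positive.
"uaeogv" → no doubled letter → Negative.

Positive, Negative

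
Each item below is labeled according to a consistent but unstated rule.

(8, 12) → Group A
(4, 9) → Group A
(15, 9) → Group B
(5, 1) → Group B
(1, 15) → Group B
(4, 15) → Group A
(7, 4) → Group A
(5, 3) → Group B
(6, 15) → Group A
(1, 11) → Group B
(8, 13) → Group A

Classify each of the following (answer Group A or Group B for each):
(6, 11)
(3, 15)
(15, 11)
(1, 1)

Group A, Group B, Group B, Group B

All 'Group A' examples share one property — product is even — and every 'Group B' example lacks it.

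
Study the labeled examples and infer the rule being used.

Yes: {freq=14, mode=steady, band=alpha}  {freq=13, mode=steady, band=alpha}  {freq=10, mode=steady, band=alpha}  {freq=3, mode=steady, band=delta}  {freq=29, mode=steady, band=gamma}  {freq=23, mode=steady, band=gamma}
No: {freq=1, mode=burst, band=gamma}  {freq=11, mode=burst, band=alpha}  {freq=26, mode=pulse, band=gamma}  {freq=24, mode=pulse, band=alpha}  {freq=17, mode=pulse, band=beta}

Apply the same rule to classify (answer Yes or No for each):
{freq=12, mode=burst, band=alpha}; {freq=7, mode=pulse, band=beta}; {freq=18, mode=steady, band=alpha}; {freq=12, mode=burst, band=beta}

No, No, Yes, No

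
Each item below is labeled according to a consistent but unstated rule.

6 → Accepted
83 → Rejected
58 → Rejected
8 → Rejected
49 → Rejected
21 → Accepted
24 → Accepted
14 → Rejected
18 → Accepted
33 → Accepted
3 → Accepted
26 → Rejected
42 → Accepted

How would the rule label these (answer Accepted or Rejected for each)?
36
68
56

Accepted, Rejected, Rejected

A rule that fits every label: multiple of 3 — true of each 'Accepted' example, false of each 'Rejected' one.
36 → 36 = 3·12 → Accepted. 68 → 68 = 3·22 + 2 → Rejected. 56 → 56 = 3·18 + 2 → Rejected.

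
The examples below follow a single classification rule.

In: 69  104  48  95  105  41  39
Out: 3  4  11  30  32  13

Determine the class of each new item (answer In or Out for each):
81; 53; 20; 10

Rule: at least 39. This holds for each 'In' example and fails for each 'Out' one.
81 — 81 ≥ 39, hence In.
53 — 53 ≥ 39, hence In.
20 — 20 < 39, hence Out.
10 — 10 < 39, hence Out.

In, In, Out, Out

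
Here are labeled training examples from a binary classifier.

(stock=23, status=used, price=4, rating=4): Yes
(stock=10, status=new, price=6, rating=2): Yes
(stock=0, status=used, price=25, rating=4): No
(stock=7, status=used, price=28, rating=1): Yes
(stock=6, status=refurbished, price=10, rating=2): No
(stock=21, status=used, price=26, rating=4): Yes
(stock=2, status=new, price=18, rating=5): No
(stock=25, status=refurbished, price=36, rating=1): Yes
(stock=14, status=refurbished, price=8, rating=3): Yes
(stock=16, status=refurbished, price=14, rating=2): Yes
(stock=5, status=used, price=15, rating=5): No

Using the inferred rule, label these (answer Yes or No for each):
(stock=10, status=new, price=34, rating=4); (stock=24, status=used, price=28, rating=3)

Yes, Yes

The classifier is using: stock ≥ 7.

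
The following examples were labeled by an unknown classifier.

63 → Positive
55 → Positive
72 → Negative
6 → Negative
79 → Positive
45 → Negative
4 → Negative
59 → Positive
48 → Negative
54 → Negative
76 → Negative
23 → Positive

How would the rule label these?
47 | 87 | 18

The classifier is using: ≡ 3 (mod 4).
47: 47 mod 4 = 3 — has this property, so Positive.
87: 87 mod 4 = 3 — has this property, so Positive.
18: 18 mod 4 = 2 — fails this test, so Negative.

Positive, Positive, Negative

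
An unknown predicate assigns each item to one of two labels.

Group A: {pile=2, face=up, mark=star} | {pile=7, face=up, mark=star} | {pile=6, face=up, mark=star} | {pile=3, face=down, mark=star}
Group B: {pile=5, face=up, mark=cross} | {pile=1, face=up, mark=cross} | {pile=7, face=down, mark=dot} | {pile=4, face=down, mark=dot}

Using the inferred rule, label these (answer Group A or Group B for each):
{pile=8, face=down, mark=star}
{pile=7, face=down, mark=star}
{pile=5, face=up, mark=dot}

Group A, Group A, Group B

The classifier is using: mark is star.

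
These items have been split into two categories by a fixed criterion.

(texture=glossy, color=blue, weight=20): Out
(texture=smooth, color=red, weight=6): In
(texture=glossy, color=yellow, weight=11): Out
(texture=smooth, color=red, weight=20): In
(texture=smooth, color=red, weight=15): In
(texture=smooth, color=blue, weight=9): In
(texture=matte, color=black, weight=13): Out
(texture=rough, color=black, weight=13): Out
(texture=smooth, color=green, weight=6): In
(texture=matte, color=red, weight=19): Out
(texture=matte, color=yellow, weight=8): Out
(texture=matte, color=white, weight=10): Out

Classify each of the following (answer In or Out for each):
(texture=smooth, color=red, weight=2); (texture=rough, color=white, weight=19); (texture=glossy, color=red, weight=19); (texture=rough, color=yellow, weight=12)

In, Out, Out, Out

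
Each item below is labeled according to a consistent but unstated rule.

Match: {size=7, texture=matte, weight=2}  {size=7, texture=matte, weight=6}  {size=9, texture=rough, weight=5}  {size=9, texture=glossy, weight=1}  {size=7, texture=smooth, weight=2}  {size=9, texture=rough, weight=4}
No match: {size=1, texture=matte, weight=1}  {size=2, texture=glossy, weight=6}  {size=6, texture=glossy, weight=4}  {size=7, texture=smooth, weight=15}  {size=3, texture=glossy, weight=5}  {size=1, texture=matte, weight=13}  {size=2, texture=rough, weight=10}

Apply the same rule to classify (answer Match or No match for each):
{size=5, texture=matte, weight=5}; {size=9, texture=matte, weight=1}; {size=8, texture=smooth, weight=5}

A rule that fits every label: weight ≤ 6 AND size ≥ 7 — true of each 'Match' example, false of each 'No match' one.
{size=5, texture=matte, weight=5} — weight = 5, size = 5, hence No match.
{size=9, texture=matte, weight=1} — weight = 1, size = 9, hence Match.
{size=8, texture=smooth, weight=5} — weight = 5, size = 8, hence Match.

No match, Match, Match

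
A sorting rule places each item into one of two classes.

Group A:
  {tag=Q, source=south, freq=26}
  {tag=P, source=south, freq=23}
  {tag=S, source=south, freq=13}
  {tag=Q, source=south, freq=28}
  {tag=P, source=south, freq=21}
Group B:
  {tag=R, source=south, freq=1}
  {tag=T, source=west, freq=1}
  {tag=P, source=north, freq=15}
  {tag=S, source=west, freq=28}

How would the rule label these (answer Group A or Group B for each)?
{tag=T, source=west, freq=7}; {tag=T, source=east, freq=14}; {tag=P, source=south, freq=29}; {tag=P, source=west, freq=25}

Group B, Group B, Group A, Group B

The distinguishing property — source is south AND freq ≥ 13 — holds for all the 'Group A' cases and none of the 'Group B' cases.
{tag=T, source=west, freq=7} → source is west, freq = 7 → Group B. {tag=T, source=east, freq=14} → source is east, freq = 14 → Group B. {tag=P, source=south, freq=29} → source is south, freq = 29 → Group A. {tag=P, source=west, freq=25} → source is west, freq = 25 → Group B.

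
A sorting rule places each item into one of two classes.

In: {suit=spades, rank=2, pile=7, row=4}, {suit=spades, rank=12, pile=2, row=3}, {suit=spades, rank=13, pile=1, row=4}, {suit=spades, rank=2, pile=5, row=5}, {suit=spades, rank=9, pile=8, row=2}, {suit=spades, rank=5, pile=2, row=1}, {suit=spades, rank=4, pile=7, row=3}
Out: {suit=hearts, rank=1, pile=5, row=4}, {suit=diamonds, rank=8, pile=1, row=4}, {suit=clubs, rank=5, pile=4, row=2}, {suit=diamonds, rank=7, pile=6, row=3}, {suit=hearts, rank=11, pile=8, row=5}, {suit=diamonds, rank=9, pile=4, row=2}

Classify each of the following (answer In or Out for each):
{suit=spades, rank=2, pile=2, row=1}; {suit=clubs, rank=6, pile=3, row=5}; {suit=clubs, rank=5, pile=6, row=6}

The pattern is that an item is 'In' exactly when: suit is spades.
{suit=spades, rank=2, pile=2, row=1}: suit is spades, matches → In. {suit=clubs, rank=6, pile=3, row=5}: suit is clubs, fails the rule → Out. {suit=clubs, rank=5, pile=6, row=6}: suit is clubs, fails the rule → Out.

In, Out, Out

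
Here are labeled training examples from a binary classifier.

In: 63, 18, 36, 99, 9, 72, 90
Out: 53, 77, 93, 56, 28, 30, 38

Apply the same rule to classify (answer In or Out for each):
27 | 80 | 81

In, Out, In

The simplest hypothesis consistent with all the labels is: multiple of 9.
27: 27 = 9·3 — passes, so In. 80: 80 = 9·8 + 8 — lacks this property, so Out. 81: 81 = 9·9 — passes, so In.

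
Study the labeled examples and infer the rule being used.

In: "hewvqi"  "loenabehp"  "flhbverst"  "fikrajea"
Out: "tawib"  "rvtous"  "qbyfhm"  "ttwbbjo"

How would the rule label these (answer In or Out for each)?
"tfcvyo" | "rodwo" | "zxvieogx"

One predicate separates the groups cleanly: contains 'e'.

Out, Out, In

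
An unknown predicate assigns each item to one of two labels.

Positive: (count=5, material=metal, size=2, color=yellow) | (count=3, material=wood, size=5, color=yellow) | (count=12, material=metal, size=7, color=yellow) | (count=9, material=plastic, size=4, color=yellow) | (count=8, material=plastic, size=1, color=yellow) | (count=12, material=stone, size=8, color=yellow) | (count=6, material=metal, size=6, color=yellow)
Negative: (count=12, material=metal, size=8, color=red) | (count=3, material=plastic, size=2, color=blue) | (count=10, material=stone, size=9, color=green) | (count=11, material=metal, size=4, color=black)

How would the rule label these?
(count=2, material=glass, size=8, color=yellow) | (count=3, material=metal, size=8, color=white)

Positive, Negative

The classifier is using: color is yellow.
(count=2, material=glass, size=8, color=yellow): color is yellow, meets the rule → Positive.
(count=3, material=metal, size=8, color=white): color is white, lacks this property → Negative.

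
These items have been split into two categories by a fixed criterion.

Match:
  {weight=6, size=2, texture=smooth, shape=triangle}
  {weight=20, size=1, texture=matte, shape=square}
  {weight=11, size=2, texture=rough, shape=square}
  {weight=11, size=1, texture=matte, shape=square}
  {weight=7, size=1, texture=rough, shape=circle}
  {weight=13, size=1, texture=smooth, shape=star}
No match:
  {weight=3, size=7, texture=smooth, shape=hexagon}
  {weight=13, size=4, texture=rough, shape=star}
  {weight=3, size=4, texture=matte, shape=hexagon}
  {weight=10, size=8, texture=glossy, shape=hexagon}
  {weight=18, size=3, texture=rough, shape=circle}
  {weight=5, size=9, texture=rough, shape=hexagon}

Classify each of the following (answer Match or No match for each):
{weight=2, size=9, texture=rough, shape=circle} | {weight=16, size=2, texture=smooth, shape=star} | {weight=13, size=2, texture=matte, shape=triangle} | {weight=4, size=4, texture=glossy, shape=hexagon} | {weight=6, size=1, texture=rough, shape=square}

Rule: size ≤ 2. This holds for each 'Match' example and fails for each 'No match' one.

No match, Match, Match, No match, Match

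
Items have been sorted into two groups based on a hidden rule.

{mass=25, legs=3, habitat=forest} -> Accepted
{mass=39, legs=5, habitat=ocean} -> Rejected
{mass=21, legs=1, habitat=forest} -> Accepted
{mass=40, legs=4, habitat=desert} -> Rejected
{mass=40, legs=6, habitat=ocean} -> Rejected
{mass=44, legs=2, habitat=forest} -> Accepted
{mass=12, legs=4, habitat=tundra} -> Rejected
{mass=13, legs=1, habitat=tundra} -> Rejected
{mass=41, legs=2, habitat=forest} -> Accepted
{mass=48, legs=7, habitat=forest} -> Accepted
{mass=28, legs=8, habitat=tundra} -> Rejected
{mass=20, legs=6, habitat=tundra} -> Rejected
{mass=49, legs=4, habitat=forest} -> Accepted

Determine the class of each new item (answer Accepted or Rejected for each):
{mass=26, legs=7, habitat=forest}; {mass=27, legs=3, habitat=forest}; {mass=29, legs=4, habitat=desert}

Accepted, Accepted, Rejected

A rule that fits every label: habitat is forest — true of each 'Accepted' example, false of each 'Rejected' one.
{mass=26, legs=7, habitat=forest} → habitat is forest → Accepted.
{mass=27, legs=3, habitat=forest} → habitat is forest → Accepted.
{mass=29, legs=4, habitat=desert} → habitat is desert → Rejected.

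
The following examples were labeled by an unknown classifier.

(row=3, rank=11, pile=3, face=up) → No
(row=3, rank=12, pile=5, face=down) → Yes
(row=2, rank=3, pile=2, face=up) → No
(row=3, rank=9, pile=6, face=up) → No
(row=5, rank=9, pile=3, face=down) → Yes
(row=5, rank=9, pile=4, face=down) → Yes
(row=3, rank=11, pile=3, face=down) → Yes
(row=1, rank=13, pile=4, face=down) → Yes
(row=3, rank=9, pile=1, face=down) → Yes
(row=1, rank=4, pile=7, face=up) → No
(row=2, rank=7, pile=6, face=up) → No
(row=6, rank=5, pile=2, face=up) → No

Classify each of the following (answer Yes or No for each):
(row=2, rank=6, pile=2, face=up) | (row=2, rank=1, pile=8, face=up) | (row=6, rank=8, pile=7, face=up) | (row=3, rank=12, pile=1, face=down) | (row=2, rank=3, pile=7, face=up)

No, No, No, Yes, No

All 'Yes' examples share one property — face is down — and every 'No' example lacks it.
(row=2, rank=6, pile=2, face=up): face is up, does not fit → No.
(row=2, rank=1, pile=8, face=up): face is up, does not fit → No.
(row=6, rank=8, pile=7, face=up): face is up, does not fit → No.
(row=3, rank=12, pile=1, face=down): face is down, matches → Yes.
(row=2, rank=3, pile=7, face=up): face is up, does not fit → No.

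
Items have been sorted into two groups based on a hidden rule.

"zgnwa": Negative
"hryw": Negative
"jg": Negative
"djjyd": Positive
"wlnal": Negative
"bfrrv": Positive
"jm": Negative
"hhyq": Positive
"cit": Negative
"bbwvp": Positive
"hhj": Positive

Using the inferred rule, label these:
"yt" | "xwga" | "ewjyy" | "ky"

Negative, Negative, Positive, Negative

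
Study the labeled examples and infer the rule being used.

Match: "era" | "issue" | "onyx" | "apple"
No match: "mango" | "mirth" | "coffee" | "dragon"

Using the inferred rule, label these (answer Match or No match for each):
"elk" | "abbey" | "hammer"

Comparing the two groups points to one rule — starts with a vowel.
"elk": Match (starts with 'e').
"abbey": Match (starts with 'a').
"hammer": No match (starts with 'h').

Match, Match, No match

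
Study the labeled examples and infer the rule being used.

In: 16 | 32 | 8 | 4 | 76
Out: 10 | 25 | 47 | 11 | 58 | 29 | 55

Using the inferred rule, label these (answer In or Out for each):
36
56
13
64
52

Comparing the two groups points to one rule — multiple of 4.
36: In (36 = 4·9).
56: In (56 = 4·14).
13: Out (13 = 4·3 + 1).
64: In (64 = 4·16).
52: In (52 = 4·13).

In, In, Out, In, In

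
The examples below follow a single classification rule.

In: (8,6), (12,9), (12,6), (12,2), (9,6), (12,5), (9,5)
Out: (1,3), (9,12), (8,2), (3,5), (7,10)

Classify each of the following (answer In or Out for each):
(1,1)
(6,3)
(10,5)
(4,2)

Out, Out, In, Out

All 'In' examples share one property — first > second AND sum ≥ 14 — and every 'Out' example lacks it.
Out: (1,1), since 1 = 1, 1+1 = 2. Out: (6,3), since 6 > 3, 6+3 = 9. In: (10,5), since 10 > 5, 10+5 = 15. Out: (4,2), since 4 > 2, 4+2 = 6.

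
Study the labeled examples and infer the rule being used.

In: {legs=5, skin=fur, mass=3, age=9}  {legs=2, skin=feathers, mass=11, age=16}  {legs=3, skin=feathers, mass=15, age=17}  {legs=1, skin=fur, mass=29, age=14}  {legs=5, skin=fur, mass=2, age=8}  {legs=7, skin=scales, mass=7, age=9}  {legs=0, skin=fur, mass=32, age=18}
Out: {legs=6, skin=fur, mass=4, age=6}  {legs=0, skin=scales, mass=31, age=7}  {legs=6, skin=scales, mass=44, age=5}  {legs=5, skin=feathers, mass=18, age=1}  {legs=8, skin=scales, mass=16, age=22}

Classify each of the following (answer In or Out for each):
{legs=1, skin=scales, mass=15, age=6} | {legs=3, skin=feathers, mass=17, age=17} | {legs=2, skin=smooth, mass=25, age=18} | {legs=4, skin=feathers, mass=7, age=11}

Every 'In' example satisfies: age ≥ 8 AND age ≤ 18. None of the 'Out' examples do.
{legs=1, skin=scales, mass=15, age=6} — age = 6, hence Out. {legs=3, skin=feathers, mass=17, age=17} — age = 17, hence In. {legs=2, skin=smooth, mass=25, age=18} — age = 18, hence In. {legs=4, skin=feathers, mass=7, age=11} — age = 11, hence In.

Out, In, In, In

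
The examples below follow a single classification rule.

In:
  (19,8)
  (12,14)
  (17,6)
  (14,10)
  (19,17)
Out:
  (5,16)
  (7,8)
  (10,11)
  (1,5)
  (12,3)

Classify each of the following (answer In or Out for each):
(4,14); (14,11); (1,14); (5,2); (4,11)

Out, In, Out, Out, Out

The classifier is using: sum ≥ 23.
(4,14) → 4+14 = 18 → Out.
(14,11) → 14+11 = 25 → In.
(1,14) → 1+14 = 15 → Out.
(5,2) → 5+2 = 7 → Out.
(4,11) → 4+11 = 15 → Out.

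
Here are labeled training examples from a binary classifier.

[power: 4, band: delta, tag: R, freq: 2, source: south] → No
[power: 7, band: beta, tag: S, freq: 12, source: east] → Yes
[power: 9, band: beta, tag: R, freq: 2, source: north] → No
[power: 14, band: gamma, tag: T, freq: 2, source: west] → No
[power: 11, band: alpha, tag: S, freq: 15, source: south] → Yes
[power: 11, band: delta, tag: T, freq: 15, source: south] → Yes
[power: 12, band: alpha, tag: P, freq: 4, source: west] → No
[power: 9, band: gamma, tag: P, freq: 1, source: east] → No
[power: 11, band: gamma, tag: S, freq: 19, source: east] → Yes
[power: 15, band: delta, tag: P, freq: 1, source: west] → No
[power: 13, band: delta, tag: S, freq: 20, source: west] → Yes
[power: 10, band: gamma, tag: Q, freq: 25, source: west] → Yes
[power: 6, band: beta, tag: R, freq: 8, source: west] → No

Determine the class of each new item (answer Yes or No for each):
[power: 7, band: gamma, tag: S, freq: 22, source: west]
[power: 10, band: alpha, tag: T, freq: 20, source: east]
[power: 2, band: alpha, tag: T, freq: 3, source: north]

Yes, Yes, No

The rule appears to be: freq ≥ 12.
Yes: [power: 7, band: gamma, tag: S, freq: 22, source: west], since freq = 22.
Yes: [power: 10, band: alpha, tag: T, freq: 20, source: east], since freq = 20.
No: [power: 2, band: alpha, tag: T, freq: 3, source: north], since freq = 3.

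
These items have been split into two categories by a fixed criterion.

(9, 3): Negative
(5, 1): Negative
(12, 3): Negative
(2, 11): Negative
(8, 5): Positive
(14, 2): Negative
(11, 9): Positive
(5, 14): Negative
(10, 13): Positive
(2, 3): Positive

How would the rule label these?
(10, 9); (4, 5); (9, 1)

One predicate separates the groups cleanly: |first − second| ≤ 3.
(10, 9) — |10−9| = 1, hence Positive.
(4, 5) — |4−5| = 1, hence Positive.
(9, 1) — |9−1| = 8, hence Negative.

Positive, Positive, Negative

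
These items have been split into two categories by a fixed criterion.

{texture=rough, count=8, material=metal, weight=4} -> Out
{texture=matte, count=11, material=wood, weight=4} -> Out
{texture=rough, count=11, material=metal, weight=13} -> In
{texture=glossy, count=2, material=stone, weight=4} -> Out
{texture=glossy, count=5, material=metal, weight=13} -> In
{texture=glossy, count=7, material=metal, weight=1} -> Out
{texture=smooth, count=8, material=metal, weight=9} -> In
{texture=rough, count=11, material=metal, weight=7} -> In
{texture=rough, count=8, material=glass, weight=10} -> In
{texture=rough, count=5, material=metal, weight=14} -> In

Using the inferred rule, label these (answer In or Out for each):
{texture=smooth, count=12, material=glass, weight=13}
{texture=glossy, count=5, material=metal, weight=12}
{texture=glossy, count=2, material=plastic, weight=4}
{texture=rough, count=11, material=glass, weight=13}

The simplest hypothesis consistent with all the labels is: weight ≥ 7.

In, In, Out, In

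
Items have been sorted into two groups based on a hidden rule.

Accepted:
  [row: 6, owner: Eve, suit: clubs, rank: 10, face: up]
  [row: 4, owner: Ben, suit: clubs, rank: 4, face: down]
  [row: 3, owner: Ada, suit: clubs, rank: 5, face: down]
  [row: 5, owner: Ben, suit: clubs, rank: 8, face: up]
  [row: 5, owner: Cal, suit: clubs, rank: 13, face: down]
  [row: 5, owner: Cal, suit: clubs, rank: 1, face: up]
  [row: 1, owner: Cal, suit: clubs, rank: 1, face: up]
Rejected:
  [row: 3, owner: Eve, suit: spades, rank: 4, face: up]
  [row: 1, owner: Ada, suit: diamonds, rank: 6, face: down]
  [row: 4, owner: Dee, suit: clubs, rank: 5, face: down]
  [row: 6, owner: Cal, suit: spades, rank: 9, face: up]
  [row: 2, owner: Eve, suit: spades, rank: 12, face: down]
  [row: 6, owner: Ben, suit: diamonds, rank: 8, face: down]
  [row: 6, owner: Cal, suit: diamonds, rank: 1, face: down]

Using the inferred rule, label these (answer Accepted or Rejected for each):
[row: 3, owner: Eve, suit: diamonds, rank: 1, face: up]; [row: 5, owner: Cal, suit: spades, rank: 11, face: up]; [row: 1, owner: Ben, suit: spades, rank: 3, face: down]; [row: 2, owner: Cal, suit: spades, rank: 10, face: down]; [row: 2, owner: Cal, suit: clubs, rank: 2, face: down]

The classifier is using: suit is clubs AND owner is not Dee.
Rejected: [row: 3, owner: Eve, suit: diamonds, rank: 1, face: up], since suit is diamonds, owner is Eve. Rejected: [row: 5, owner: Cal, suit: spades, rank: 11, face: up], since suit is spades, owner is Cal. Rejected: [row: 1, owner: Ben, suit: spades, rank: 3, face: down], since suit is spades, owner is Ben. Rejected: [row: 2, owner: Cal, suit: spades, rank: 10, face: down], since suit is spades, owner is Cal. Accepted: [row: 2, owner: Cal, suit: clubs, rank: 2, face: down], since suit is clubs, owner is Cal.

Rejected, Rejected, Rejected, Rejected, Accepted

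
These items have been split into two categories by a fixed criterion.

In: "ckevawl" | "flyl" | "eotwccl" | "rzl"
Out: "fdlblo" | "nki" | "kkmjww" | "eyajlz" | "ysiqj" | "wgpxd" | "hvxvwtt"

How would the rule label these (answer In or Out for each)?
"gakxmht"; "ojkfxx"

All 'In' examples share one property — ends with 'l' — and every 'Out' example lacks it.

Out, Out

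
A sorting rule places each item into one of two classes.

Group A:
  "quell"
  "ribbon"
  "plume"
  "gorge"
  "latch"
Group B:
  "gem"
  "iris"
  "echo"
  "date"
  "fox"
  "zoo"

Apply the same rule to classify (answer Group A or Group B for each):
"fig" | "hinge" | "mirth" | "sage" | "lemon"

Group B, Group A, Group A, Group B, Group A

The simplest hypothesis consistent with all the labels is: length ≥ 5.
"fig" — length 3, hence Group B.
"hinge" — length 5, hence Group A.
"mirth" — length 5, hence Group A.
"sage" — length 4, hence Group B.
"lemon" — length 5, hence Group A.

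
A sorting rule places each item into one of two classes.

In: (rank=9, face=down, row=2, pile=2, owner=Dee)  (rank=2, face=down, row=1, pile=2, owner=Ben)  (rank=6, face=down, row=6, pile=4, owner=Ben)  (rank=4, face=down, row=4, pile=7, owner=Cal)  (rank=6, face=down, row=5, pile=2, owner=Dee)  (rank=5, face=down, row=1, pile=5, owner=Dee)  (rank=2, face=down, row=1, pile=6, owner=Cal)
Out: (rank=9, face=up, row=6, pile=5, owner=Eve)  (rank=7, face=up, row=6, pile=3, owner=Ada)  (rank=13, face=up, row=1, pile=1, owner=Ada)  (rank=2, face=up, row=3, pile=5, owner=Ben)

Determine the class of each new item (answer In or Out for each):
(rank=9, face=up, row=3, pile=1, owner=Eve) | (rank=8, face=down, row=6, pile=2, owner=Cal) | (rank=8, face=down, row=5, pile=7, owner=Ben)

Out, In, In

The rule appears to be: face is down.
(rank=9, face=up, row=3, pile=1, owner=Eve): Out (face is up). (rank=8, face=down, row=6, pile=2, owner=Cal): In (face is down). (rank=8, face=down, row=5, pile=7, owner=Ben): In (face is down).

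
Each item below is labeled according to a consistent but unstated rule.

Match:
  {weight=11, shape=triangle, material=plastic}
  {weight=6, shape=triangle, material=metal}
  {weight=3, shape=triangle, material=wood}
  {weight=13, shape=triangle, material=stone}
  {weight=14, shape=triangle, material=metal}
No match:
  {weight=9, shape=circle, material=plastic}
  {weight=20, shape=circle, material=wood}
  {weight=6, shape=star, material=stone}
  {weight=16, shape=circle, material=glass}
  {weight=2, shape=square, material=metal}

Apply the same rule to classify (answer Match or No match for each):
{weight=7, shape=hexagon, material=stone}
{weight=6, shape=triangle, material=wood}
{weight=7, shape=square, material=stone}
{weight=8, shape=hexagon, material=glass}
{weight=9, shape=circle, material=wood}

No match, Match, No match, No match, No match

The simplest hypothesis consistent with all the labels is: shape is triangle.
{weight=7, shape=hexagon, material=stone} — shape is hexagon, hence No match. {weight=6, shape=triangle, material=wood} — shape is triangle, hence Match. {weight=7, shape=square, material=stone} — shape is square, hence No match. {weight=8, shape=hexagon, material=glass} — shape is hexagon, hence No match. {weight=9, shape=circle, material=wood} — shape is circle, hence No match.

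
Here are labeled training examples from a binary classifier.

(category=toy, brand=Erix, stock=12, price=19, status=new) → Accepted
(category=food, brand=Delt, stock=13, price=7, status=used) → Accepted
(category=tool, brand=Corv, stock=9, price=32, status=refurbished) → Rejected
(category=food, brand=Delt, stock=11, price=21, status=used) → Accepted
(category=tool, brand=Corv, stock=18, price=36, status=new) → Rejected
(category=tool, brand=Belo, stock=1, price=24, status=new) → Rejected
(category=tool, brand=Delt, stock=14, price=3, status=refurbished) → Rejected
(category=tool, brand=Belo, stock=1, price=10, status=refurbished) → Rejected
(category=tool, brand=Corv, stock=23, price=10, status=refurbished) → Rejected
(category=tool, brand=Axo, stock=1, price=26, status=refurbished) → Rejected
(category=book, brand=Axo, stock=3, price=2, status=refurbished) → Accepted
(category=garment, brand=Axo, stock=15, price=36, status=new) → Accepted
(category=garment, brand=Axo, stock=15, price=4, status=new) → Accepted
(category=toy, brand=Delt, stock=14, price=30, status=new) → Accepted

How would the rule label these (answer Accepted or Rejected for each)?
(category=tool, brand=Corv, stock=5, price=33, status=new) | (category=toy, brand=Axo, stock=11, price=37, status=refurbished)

Rejected, Accepted

Checking candidate rules against both groups, what survives is: category is not tool.
(category=tool, brand=Corv, stock=5, price=33, status=new) → category is tool → Rejected.
(category=toy, brand=Axo, stock=11, price=37, status=refurbished) → category is toy → Accepted.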